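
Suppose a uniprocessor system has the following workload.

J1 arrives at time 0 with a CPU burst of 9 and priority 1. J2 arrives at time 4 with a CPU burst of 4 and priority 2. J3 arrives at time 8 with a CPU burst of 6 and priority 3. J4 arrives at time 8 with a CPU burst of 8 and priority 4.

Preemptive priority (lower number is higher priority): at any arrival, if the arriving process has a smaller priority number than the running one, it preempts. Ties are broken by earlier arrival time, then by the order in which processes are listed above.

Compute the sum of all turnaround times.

48

Timeline: | J1 0-9 | J2 9-13 | J3 13-19 | J4 19-27 |
Completion: J1=9  J2=13  J3=19  J4=27
Turnaround (C−A): J1=9  J2=9  J3=11  J4=19
Turnaround = completion − arrival: J1=9, J2=9, J3=11, J4=19
Total turnaround = 9 + 9 + 11 + 19 = 48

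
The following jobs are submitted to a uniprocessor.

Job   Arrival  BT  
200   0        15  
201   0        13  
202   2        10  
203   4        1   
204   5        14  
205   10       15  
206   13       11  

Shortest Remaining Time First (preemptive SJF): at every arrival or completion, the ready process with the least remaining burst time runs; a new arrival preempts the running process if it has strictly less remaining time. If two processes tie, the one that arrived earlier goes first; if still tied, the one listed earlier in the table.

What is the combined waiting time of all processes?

156

Timeline: | 201 0-2 | 202 2-4 | 203 4-5 | 202 5-13 | 201 13-24 | 206 24-35 | 204 35-49 | 200 49-64 | 205 64-79 |
Completion: 200=64  201=24  202=13  203=5  204=49  205=79  206=35
Turnaround (C−A): 200=64  201=24  202=11  203=1  204=44  205=69  206=22
Waiting = turnaround − burst: 200=49, 201=11, 202=1, 203=0, 204=30, 205=54, 206=11
Total waiting = 49 + 11 + 1 + 0 + 30 + 54 + 11 = 156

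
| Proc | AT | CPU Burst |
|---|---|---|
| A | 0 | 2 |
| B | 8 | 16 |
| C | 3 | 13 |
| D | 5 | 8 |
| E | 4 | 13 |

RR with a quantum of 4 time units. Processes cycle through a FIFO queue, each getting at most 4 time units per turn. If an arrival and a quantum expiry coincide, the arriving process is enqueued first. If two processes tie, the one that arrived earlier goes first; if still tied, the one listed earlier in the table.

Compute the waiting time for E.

Schedule: | A 0-2 | idle 2-3 | C 3-7 | E 7-11 | D 11-15 | C 15-19 | B 19-23 | E 23-27 | D 27-31 | C 31-35 | B 35-39 | E 39-43 | C 43-44 | B 44-48 | E 48-49 | B 49-53 |
Completion: A=2  B=53  C=44  D=31  E=49
Turnaround (C−A): A=2  B=45  C=41  D=26  E=45
Waiting(E) = turnaround − burst = 45 − 13 = 32

32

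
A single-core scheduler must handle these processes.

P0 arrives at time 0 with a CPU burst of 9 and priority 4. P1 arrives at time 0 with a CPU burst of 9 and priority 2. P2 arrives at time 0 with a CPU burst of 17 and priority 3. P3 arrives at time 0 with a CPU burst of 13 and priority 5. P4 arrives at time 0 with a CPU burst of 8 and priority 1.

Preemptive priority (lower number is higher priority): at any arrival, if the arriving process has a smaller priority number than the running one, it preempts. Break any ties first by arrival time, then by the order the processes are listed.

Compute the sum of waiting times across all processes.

Schedule: | P4 0-8 | P1 8-17 | P2 17-34 | P0 34-43 | P3 43-56 |
Completion: P0=43  P1=17  P2=34  P3=56  P4=8
Turnaround (C−A): P0=43  P1=17  P2=34  P3=56  P4=8
Waiting = turnaround − burst: P0=34, P1=8, P2=17, P3=43, P4=0
Total waiting = 34 + 8 + 17 + 43 + 0 = 102

102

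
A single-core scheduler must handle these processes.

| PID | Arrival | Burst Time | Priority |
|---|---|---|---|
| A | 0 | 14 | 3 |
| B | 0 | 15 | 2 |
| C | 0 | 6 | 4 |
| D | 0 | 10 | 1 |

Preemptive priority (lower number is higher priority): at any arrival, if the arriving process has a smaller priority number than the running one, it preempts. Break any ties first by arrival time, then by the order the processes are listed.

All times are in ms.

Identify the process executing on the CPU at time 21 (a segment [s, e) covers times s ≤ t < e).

B

Gantt: | D 0-10 | B 10-25 | A 25-39 | C 39-45 |
Completion: A=39  B=25  C=45  D=10
Turnaround (C−A): A=39  B=25  C=45  D=10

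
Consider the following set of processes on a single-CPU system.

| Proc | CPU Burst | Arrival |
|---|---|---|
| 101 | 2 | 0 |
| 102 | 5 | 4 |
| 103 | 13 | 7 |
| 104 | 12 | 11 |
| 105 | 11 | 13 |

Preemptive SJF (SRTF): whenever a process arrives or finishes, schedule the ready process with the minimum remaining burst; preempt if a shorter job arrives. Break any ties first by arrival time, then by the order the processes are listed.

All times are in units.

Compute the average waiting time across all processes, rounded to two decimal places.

6.60

Schedule: | 101 0-2 | idle 2-4 | 102 4-9 | 103 9-22 | 105 22-33 | 104 33-45 |
Completion: 101=2  102=9  103=22  104=45  105=33
Waiting times: 101=0, 102=0, 103=2, 104=22, 105=9
Average waiting = (0+0+2+22+9) / 5 = 33/5 = 6.60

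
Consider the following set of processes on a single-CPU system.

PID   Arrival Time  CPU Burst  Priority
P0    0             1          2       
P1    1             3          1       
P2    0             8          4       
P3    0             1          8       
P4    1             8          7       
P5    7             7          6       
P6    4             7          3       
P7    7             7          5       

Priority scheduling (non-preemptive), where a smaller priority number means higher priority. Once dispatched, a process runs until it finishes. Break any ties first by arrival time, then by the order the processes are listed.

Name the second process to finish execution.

Timeline: | P0 0-1 | P1 1-4 | P6 4-11 | P2 11-19 | P7 19-26 | P5 26-33 | P4 33-41 | P3 41-42 |
Completion: P0=1  P1=4  P2=19  P3=42  P4=41  P5=33  P6=11  P7=26
Turnaround (C−A): P0=1  P1=3  P2=19  P3=42  P4=40  P5=26  P6=7  P7=19
Finish order: P0 → P1 → P6 → P2 → P7 → P5 → P4 → P3

P1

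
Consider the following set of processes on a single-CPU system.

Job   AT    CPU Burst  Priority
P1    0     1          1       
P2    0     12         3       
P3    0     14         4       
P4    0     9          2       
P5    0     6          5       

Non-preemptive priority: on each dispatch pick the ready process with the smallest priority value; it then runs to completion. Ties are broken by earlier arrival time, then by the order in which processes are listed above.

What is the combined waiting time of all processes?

Gantt: | P1 0-1 | P4 1-10 | P2 10-22 | P3 22-36 | P5 36-42 |
Completion: P1=1  P2=22  P3=36  P4=10  P5=42
Turnaround (C−A): P1=1  P2=22  P3=36  P4=10  P5=42
Waiting = turnaround − burst: P1=0, P2=10, P3=22, P4=1, P5=36
Total waiting = 0 + 10 + 22 + 1 + 36 = 69

69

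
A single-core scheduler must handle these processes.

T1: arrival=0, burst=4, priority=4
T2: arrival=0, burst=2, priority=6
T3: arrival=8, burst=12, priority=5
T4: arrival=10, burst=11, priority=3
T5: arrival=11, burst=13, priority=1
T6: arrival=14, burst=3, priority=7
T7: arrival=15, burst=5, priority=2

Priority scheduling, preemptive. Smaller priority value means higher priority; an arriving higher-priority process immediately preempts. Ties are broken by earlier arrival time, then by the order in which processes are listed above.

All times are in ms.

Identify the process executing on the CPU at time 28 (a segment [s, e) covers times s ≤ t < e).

Gantt: | T1 0-4 | T2 4-6 | idle 6-8 | T3 8-10 | T4 10-11 | T5 11-24 | T7 24-29 | T4 29-39 | T3 39-49 | T6 49-52 |
Completion: T1=4  T2=6  T3=49  T4=39  T5=24  T6=52  T7=29
Turnaround (C−A): T1=4  T2=6  T3=41  T4=29  T5=13  T6=38  T7=14

T7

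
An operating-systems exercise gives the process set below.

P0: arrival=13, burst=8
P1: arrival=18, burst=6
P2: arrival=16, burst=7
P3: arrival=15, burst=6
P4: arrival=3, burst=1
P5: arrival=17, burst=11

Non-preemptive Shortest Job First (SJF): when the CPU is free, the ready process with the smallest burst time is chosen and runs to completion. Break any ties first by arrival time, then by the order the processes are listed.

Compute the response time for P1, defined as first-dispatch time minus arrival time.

9

Schedule: | idle 0-3 | P4 3-4 | idle 4-13 | P0 13-21 | P3 21-27 | P1 27-33 | P2 33-40 | P5 40-51 |
Completion: P0=21  P1=33  P2=40  P3=27  P4=4  P5=51
Response(P1) = first start − arrival = 27 − 18 = 9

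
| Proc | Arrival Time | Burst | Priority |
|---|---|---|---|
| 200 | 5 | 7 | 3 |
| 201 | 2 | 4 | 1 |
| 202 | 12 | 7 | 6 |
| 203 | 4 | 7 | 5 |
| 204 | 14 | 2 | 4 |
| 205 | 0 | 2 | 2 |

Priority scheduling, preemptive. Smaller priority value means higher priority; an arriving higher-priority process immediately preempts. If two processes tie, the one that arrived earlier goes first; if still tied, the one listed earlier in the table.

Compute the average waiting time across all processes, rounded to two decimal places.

3.67

Schedule: | 205 0-2 | 201 2-6 | 200 6-13 | 203 13-14 | 204 14-16 | 203 16-22 | 202 22-29 |
Completion: 200=13  201=6  202=29  203=22  204=16  205=2
Waiting times: 200=1, 201=0, 202=10, 203=11, 204=0, 205=0
Average waiting = (1+0+10+11+0+0) / 6 = 22/6 = 3.67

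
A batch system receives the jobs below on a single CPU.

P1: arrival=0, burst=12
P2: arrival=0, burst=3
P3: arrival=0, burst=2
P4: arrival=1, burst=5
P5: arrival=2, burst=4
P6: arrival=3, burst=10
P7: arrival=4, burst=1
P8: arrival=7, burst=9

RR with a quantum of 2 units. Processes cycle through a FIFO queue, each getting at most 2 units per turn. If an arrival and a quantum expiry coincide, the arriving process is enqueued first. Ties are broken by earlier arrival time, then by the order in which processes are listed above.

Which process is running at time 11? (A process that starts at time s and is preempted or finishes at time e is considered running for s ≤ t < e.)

P1

Timeline: | P1 0-2 | P2 2-4 | P3 4-6 | P4 6-8 | P5 8-10 | P1 10-12 | P6 12-14 | P7 14-15 | P2 15-16 | P8 16-18 | P4 18-20 | P5 20-22 | P1 22-24 | P6 24-26 | P8 26-28 | P4 28-29 | P1 29-31 | P6 31-33 | P8 33-35 | P1 35-37 | P6 37-39 | P8 39-41 | P1 41-43 | P6 43-45 | P8 45-46 |
Completion: P1=43  P2=16  P3=6  P4=29  P5=22  P6=45  P7=15  P8=46
Turnaround (C−A): P1=43  P2=16  P3=6  P4=28  P5=20  P6=42  P7=11  P8=39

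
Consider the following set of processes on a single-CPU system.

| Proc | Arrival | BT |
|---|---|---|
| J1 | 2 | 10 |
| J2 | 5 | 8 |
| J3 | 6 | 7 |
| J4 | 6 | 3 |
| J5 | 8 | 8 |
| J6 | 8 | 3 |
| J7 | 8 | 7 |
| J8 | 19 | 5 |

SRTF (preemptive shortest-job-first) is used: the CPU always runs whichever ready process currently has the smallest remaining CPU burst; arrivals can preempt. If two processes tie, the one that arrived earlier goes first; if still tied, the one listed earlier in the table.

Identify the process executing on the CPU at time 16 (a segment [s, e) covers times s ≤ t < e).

J1

Schedule: | idle 0-2 | J1 2-6 | J4 6-9 | J6 9-12 | J1 12-18 | J3 18-19 | J8 19-24 | J3 24-30 | J7 30-37 | J2 37-45 | J5 45-53 |
Completion: J1=18  J2=45  J3=30  J4=9  J5=53  J6=12  J7=37  J8=24
Turnaround (C−A): J1=16  J2=40  J3=24  J4=3  J5=45  J6=4  J7=29  J8=5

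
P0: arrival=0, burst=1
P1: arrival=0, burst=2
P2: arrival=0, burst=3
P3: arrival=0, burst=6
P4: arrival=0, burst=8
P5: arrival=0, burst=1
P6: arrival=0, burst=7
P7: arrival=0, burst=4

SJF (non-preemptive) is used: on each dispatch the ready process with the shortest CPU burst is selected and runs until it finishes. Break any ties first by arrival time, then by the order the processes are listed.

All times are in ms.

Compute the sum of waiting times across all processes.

Timeline: | P0 0-1 | P5 1-2 | P1 2-4 | P2 4-7 | P7 7-11 | P3 11-17 | P6 17-24 | P4 24-32 |
Completion: P0=1  P1=4  P2=7  P3=17  P4=32  P5=2  P6=24  P7=11
Turnaround (C−A): P0=1  P1=4  P2=7  P3=17  P4=32  P5=2  P6=24  P7=11
Waiting = turnaround − burst: P0=0, P1=2, P2=4, P3=11, P4=24, P5=1, P6=17, P7=7
Total waiting = 0 + 2 + 4 + 11 + 24 + 1 + 17 + 7 = 66

66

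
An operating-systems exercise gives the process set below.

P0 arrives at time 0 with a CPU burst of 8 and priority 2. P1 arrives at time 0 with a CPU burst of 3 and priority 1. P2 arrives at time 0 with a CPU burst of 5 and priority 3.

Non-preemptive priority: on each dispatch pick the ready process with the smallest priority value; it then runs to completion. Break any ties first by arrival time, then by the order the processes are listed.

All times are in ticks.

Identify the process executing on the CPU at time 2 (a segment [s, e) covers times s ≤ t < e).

P1

Timeline: | P1 0-3 | P0 3-11 | P2 11-16 |
Completion: P0=11  P1=3  P2=16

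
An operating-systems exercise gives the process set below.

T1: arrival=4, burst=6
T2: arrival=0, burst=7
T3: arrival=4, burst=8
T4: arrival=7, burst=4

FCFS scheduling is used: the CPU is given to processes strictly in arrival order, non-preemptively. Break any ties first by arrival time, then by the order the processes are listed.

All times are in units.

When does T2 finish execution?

Schedule: | T2 0-7 | T1 7-13 | T3 13-21 | T4 21-25 |
Completion: T1=13  T2=7  T3=21  T4=25

7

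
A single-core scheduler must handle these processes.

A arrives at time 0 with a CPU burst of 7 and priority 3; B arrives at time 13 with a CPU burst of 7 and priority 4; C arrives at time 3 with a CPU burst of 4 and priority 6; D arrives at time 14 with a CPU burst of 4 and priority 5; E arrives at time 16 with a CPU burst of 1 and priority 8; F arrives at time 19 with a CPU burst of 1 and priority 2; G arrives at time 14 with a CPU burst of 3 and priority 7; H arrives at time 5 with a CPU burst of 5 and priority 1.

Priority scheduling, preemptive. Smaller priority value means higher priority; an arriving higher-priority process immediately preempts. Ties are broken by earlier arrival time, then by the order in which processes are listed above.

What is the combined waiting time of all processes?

63

Timeline: | A 0-5 | H 5-10 | A 10-12 | C 12-13 | B 13-19 | F 19-20 | B 20-21 | D 21-25 | C 25-28 | G 28-31 | E 31-32 |
Completion: A=12  B=21  C=28  D=25  E=32  F=20  G=31  H=10
Turnaround (C−A): A=12  B=8  C=25  D=11  E=16  F=1  G=17  H=5
Waiting = turnaround − burst: A=5, B=1, C=21, D=7, E=15, F=0, G=14, H=0
Total waiting = 5 + 1 + 21 + 7 + 15 + 0 + 14 + 0 = 63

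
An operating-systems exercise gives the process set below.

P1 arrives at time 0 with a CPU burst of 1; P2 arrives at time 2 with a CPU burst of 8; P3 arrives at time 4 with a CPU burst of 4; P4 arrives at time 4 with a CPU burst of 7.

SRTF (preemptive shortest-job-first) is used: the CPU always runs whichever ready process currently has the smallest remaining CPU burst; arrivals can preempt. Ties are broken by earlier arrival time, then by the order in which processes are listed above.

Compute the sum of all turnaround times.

Timeline: | P1 0-1 | idle 1-2 | P2 2-4 | P3 4-8 | P2 8-14 | P4 14-21 |
Completion: P1=1  P2=14  P3=8  P4=21
Turnaround (C−A): P1=1  P2=12  P3=4  P4=17
Turnaround = completion − arrival: P1=1, P2=12, P3=4, P4=17
Total turnaround = 1 + 12 + 4 + 17 = 34

34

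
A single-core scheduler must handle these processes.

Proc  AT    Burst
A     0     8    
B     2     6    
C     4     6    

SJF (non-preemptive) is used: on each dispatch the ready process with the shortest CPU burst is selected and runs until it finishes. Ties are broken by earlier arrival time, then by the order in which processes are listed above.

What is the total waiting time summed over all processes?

Gantt: | A 0-8 | B 8-14 | C 14-20 |
Completion: A=8  B=14  C=20
Turnaround (C−A): A=8  B=12  C=16
Waiting = turnaround − burst: A=0, B=6, C=10
Total waiting = 0 + 6 + 10 = 16

16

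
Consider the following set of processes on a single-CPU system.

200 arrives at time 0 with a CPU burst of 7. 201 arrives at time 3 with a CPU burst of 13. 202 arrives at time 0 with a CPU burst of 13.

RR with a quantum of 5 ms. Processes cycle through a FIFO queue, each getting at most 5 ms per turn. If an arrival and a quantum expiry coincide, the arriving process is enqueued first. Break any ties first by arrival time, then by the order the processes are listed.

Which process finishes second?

202

Gantt: | 200 0-5 | 202 5-10 | 201 10-15 | 200 15-17 | 202 17-22 | 201 22-27 | 202 27-30 | 201 30-33 |
Completion: 200=17  201=33  202=30
Finish order: 200 → 202 → 201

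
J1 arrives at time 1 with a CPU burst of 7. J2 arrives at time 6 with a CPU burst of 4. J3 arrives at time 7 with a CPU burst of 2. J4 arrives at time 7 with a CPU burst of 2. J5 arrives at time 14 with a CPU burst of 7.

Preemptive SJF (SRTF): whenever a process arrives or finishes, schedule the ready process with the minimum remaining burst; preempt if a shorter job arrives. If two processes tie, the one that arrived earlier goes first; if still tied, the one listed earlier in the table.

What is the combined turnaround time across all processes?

Gantt: | idle 0-1 | J1 1-8 | J3 8-10 | J4 10-12 | J2 12-16 | J5 16-23 |
Completion: J1=8  J2=16  J3=10  J4=12  J5=23
Turnaround (C−A): J1=7  J2=10  J3=3  J4=5  J5=9
Turnaround = completion − arrival: J1=7, J2=10, J3=3, J4=5, J5=9
Total turnaround = 7 + 10 + 3 + 5 + 9 = 34

34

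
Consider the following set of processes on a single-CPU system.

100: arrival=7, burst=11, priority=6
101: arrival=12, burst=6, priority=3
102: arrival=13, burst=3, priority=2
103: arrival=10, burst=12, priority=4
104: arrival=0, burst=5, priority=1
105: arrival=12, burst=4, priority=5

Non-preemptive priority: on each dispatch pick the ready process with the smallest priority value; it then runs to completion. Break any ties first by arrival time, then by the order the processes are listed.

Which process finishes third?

102

Gantt: | 104 0-5 | idle 5-7 | 100 7-18 | 102 18-21 | 101 21-27 | 103 27-39 | 105 39-43 |
Completion: 100=18  101=27  102=21  103=39  104=5  105=43
Finish order: 104 → 100 → 102 → 101 → 103 → 105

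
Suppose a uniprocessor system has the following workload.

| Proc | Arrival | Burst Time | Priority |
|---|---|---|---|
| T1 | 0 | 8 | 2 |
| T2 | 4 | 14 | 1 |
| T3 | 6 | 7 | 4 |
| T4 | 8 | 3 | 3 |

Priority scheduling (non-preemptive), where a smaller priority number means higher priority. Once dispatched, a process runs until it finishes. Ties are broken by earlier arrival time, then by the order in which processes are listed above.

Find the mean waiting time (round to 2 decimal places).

Gantt: | T1 0-8 | T2 8-22 | T4 22-25 | T3 25-32 |
Completion: T1=8  T2=22  T3=32  T4=25
Turnaround (C−A): T1=8  T2=18  T3=26  T4=17
Waiting times: T1=0, T2=4, T3=19, T4=14
Average waiting = (0+4+19+14) / 4 = 37/4 = 9.25

9.25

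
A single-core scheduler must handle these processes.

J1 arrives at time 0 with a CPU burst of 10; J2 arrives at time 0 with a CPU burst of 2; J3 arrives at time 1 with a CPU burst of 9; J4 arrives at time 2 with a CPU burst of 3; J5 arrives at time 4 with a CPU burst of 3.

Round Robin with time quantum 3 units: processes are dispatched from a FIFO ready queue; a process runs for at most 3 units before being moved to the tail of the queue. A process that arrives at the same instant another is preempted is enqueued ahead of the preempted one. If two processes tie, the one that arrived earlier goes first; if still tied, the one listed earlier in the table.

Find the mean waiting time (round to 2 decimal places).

10.40

Timeline: | J1 0-3 | J2 3-5 | J3 5-8 | J4 8-11 | J1 11-14 | J5 14-17 | J3 17-20 | J1 20-23 | J3 23-26 | J1 26-27 |
Completion: J1=27  J2=5  J3=26  J4=11  J5=17
Turnaround (C−A): J1=27  J2=5  J3=25  J4=9  J5=13
Waiting times: J1=17, J2=3, J3=16, J4=6, J5=10
Average waiting = (17+3+16+6+10) / 5 = 52/5 = 10.40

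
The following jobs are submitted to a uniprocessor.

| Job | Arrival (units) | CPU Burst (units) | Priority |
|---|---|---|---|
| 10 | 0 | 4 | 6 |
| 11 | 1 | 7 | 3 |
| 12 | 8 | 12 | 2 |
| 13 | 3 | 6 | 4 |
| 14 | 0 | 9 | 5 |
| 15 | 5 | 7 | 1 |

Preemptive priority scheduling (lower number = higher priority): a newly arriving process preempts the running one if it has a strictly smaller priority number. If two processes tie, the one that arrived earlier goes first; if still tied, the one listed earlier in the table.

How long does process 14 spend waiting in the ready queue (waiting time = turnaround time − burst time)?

32

Schedule: | 14 0-1 | 11 1-5 | 15 5-12 | 12 12-24 | 11 24-27 | 13 27-33 | 14 33-41 | 10 41-45 |
Completion: 10=45  11=27  12=24  13=33  14=41  15=12
Turnaround (C−A): 10=45  11=26  12=16  13=30  14=41  15=7
Waiting(14) = turnaround − burst = 41 − 9 = 32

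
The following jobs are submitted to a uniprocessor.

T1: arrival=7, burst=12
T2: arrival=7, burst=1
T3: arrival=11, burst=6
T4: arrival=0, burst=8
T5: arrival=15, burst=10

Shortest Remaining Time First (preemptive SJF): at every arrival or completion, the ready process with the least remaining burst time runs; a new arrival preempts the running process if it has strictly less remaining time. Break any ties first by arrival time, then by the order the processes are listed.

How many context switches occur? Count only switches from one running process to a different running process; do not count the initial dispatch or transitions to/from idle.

Schedule: | T4 0-8 | T2 8-9 | T1 9-11 | T3 11-17 | T1 17-27 | T5 27-37 |
Completion: T1=27  T2=9  T3=17  T4=8  T5=37

5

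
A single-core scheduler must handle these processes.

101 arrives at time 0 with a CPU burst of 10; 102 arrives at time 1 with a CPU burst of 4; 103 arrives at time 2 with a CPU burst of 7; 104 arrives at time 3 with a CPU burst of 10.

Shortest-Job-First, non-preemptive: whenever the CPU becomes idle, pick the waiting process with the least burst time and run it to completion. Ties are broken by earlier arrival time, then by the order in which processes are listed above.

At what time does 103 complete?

Timeline: | 101 0-10 | 102 10-14 | 103 14-21 | 104 21-31 |
Completion: 101=10  102=14  103=21  104=31
Turnaround (C−A): 101=10  102=13  103=19  104=28

21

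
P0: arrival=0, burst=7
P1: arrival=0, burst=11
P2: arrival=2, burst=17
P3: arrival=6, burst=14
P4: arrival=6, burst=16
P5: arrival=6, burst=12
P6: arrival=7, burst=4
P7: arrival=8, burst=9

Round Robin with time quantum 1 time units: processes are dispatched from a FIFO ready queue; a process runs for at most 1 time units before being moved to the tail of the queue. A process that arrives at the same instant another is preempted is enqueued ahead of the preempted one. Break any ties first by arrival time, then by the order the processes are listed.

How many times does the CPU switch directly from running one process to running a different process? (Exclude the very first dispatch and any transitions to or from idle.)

Gantt: | P0 0-1 | P1 1-2 | P0 2-3 | P2 3-4 | P1 4-5 | P0 5-6 | P2 6-7 | P1 7-8 | P3 8-9 | P4 9-10 | P5 10-11 | P0 11-12 | P6 12-13 | P2 13-14 | P7 14-15 | P1 15-16 | P3 16-17 | P4 17-18 | P5 18-19 | P0 19-20 | P6 20-21 | P2 21-22 | P7 22-23 | P1 23-24 | P3 24-25 | P4 25-26 | P5 26-27 | P0 27-28 | P6 28-29 | P2 29-30 | P7 30-31 | P1 31-32 | P3 32-33 | P4 33-34 | P5 34-35 | P0 35-36 | P6 36-37 | P2 37-38 | P7 38-39 | P1 39-40 | P3 40-41 | P4 41-42 | P5 42-43 | P2 43-44 | P7 44-45 | P1 45-46 | P3 46-47 | P4 47-48 | P5 48-49 | P2 49-50 | P7 50-51 | P1 51-52 | P3 52-53 | P4 53-54 | P5 54-55 | P2 55-56 | P7 56-57 | P1 57-58 | P3 58-59 | P4 59-60 | P5 60-61 | P2 61-62 | P7 62-63 | P1 63-64 | P3 64-65 | P4 65-66 | P5 66-67 | P2 67-68 | P7 68-69 | P3 69-70 | P4 70-71 | P5 71-72 | P2 72-73 | P3 73-74 | P4 74-75 | P5 75-76 | P2 76-77 | P3 77-78 | P4 78-79 | P5 79-80 | P2 80-81 | P3 81-82 | P4 82-83 | P2 83-84 | P3 84-85 | P4 85-86 | P2 86-87 | P4 87-88 | P2 88-89 | P4 89-90 |
Completion: P0=36  P1=64  P2=89  P3=85  P4=90  P5=80  P6=37  P7=69

89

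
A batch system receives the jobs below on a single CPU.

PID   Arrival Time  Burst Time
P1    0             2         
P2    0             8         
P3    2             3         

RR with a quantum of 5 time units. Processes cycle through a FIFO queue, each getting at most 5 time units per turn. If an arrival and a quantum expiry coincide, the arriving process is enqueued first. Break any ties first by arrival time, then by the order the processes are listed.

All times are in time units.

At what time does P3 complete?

10

Schedule: | P1 0-2 | P2 2-7 | P3 7-10 | P2 10-13 |
Completion: P1=2  P2=13  P3=10
Turnaround (C−A): P1=2  P2=13  P3=8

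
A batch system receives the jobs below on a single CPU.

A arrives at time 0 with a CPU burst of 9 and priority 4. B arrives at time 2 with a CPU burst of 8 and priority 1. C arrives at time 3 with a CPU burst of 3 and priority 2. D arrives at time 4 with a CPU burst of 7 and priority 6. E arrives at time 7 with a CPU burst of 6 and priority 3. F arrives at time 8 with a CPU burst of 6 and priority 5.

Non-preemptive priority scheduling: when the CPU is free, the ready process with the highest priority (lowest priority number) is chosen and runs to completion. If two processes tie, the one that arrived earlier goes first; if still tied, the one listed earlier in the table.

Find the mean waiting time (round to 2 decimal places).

Timeline: | A 0-9 | B 9-17 | C 17-20 | E 20-26 | F 26-32 | D 32-39 |
Completion: A=9  B=17  C=20  D=39  E=26  F=32
Turnaround (C−A): A=9  B=15  C=17  D=35  E=19  F=24
Waiting times: A=0, B=7, C=14, D=28, E=13, F=18
Average waiting = (0+7+14+28+13+18) / 6 = 80/6 = 13.33

13.33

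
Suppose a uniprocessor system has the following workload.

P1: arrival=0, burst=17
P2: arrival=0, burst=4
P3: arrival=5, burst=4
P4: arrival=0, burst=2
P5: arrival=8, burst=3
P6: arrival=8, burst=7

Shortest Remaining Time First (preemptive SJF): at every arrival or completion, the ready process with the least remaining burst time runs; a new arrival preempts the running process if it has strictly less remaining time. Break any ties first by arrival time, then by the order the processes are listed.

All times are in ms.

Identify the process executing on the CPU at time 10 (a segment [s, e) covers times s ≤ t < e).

P5

Gantt: | P4 0-2 | P2 2-6 | P3 6-10 | P5 10-13 | P6 13-20 | P1 20-37 |
Completion: P1=37  P2=6  P3=10  P4=2  P5=13  P6=20
Turnaround (C−A): P1=37  P2=6  P3=5  P4=2  P5=5  P6=12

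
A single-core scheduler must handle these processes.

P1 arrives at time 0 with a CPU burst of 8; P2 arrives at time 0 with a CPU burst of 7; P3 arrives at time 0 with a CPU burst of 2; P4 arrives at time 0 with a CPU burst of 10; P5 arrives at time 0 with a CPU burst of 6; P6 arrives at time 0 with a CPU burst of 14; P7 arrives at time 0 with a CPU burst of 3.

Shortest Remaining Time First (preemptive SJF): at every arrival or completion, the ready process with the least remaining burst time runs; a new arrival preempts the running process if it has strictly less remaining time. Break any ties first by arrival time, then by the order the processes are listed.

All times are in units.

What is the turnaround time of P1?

Timeline: | P3 0-2 | P7 2-5 | P5 5-11 | P2 11-18 | P1 18-26 | P4 26-36 | P6 36-50 |
Completion: P1=26  P2=18  P3=2  P4=36  P5=11  P6=50  P7=5
Turnaround (C−A): P1=26  P2=18  P3=2  P4=36  P5=11  P6=50  P7=5
Turnaround(P1) = completion − arrival = 26 − 0 = 26

26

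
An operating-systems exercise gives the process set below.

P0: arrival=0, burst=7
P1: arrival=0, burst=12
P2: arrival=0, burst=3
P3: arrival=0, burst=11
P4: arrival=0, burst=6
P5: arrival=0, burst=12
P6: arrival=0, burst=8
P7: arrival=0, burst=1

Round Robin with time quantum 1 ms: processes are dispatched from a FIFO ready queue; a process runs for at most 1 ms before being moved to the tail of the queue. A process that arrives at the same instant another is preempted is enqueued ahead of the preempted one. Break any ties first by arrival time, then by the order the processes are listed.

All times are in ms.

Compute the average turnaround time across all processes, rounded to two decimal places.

Gantt: | P0 0-1 | P1 1-2 | P2 2-3 | P3 3-4 | P4 4-5 | P5 5-6 | P6 6-7 | P7 7-8 | P0 8-9 | P1 9-10 | P2 10-11 | P3 11-12 | P4 12-13 | P5 13-14 | P6 14-15 | P0 15-16 | P1 16-17 | P2 17-18 | P3 18-19 | P4 19-20 | P5 20-21 | P6 21-22 | P0 22-23 | P1 23-24 | P3 24-25 | P4 25-26 | P5 26-27 | P6 27-28 | P0 28-29 | P1 29-30 | P3 30-31 | P4 31-32 | P5 32-33 | P6 33-34 | P0 34-35 | P1 35-36 | P3 36-37 | P4 37-38 | P5 38-39 | P6 39-40 | P0 40-41 | P1 41-42 | P3 42-43 | P5 43-44 | P6 44-45 | P1 45-46 | P3 46-47 | P5 47-48 | P6 48-49 | P1 49-50 | P3 50-51 | P5 51-52 | P1 52-53 | P3 53-54 | P5 54-55 | P1 55-56 | P3 56-57 | P5 57-58 | P1 58-59 | P5 59-60 |
Completion: P0=41  P1=59  P2=18  P3=57  P4=38  P5=60  P6=49  P7=8
Turnaround (C−A): P0=41  P1=59  P2=18  P3=57  P4=38  P5=60  P6=49  P7=8
Turnaround times: P0=41, P1=59, P2=18, P3=57, P4=38, P5=60, P6=49, P7=8
Average turnaround = (41+59+18+57+38+60+49+8) / 8 = 330/8 = 41.25

41.25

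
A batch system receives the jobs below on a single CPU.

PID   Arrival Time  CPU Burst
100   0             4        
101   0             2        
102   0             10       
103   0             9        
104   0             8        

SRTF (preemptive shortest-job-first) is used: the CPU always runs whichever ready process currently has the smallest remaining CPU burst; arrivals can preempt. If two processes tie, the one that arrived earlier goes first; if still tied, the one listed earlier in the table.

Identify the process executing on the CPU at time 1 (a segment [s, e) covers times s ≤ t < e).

Gantt: | 101 0-2 | 100 2-6 | 104 6-14 | 103 14-23 | 102 23-33 |
Completion: 100=6  101=2  102=33  103=23  104=14

101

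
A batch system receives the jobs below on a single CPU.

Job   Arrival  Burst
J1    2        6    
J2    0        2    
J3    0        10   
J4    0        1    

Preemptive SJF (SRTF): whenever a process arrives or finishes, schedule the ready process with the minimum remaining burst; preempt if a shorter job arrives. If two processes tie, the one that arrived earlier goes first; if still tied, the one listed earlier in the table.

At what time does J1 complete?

9

Gantt: | J4 0-1 | J2 1-3 | J1 3-9 | J3 9-19 |
Completion: J1=9  J2=3  J3=19  J4=1
Turnaround (C−A): J1=7  J2=3  J3=19  J4=1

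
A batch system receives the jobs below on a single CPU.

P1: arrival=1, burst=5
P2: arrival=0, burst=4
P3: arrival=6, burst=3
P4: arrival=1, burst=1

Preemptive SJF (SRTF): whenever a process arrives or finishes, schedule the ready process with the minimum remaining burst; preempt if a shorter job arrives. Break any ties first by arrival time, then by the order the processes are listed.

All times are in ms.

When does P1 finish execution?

13

Schedule: | P2 0-1 | P4 1-2 | P2 2-5 | P1 5-6 | P3 6-9 | P1 9-13 |
Completion: P1=13  P2=5  P3=9  P4=2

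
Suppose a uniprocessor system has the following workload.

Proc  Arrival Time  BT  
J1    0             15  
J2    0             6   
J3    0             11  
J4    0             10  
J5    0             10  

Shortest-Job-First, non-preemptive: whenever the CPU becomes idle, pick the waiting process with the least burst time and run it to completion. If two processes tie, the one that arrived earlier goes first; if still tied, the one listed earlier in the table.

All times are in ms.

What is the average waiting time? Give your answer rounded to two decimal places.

Gantt: | J2 0-6 | J4 6-16 | J5 16-26 | J3 26-37 | J1 37-52 |
Completion: J1=52  J2=6  J3=37  J4=16  J5=26
Turnaround (C−A): J1=52  J2=6  J3=37  J4=16  J5=26
Waiting times: J1=37, J2=0, J3=26, J4=6, J5=16
Average waiting = (37+0+26+6+16) / 5 = 85/5 = 17.00

17.00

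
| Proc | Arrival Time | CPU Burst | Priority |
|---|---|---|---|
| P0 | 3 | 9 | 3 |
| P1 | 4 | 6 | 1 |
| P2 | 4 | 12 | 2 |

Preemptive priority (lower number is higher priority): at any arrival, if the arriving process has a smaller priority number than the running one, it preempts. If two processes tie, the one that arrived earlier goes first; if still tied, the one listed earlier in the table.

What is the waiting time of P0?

Schedule: | idle 0-3 | P0 3-4 | P1 4-10 | P2 10-22 | P0 22-30 |
Completion: P0=30  P1=10  P2=22
Turnaround (C−A): P0=27  P1=6  P2=18
Waiting(P0) = turnaround − burst = 27 − 9 = 18

18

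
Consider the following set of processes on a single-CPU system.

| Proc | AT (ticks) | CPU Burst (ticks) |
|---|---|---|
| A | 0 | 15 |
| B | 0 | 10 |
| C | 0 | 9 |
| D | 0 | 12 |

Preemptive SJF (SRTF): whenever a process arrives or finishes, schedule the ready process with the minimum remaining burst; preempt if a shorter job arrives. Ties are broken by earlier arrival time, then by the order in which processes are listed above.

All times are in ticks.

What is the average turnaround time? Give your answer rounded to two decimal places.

26.25

Schedule: | C 0-9 | B 9-19 | D 19-31 | A 31-46 |
Completion: A=46  B=19  C=9  D=31
Turnaround times: A=46, B=19, C=9, D=31
Average turnaround = (46+19+9+31) / 4 = 105/4 = 26.25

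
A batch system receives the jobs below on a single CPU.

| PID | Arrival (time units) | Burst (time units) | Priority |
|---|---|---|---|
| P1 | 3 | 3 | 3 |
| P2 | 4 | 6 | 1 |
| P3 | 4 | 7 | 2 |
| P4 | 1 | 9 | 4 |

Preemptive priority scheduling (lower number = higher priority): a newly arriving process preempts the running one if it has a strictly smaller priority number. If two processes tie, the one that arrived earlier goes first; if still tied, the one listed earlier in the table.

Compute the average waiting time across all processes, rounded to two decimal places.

8.75

Timeline: | idle 0-1 | P4 1-3 | P1 3-4 | P2 4-10 | P3 10-17 | P1 17-19 | P4 19-26 |
Completion: P1=19  P2=10  P3=17  P4=26
Turnaround (C−A): P1=16  P2=6  P3=13  P4=25
Waiting times: P1=13, P2=0, P3=6, P4=16
Average waiting = (13+0+6+16) / 4 = 35/4 = 8.75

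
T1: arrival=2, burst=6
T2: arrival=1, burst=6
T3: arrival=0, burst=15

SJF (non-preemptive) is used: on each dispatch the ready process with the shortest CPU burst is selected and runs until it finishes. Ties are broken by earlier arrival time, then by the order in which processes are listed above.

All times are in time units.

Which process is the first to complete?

Schedule: | T3 0-15 | T2 15-21 | T1 21-27 |
Completion: T1=27  T2=21  T3=15
Finish order: T3 → T2 → T1

T3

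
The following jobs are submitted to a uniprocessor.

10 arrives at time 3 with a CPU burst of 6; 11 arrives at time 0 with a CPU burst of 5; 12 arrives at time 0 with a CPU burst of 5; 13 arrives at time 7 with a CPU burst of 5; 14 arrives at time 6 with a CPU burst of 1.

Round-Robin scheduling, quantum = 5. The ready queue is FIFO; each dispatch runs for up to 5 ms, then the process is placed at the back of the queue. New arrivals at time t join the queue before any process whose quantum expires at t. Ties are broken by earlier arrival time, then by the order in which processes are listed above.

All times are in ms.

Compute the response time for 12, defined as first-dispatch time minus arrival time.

Timeline: | 11 0-5 | 12 5-10 | 10 10-15 | 14 15-16 | 13 16-21 | 10 21-22 |
Completion: 10=22  11=5  12=10  13=21  14=16
Turnaround (C−A): 10=19  11=5  12=10  13=14  14=10
Response(12) = first start − arrival = 5 − 0 = 5

5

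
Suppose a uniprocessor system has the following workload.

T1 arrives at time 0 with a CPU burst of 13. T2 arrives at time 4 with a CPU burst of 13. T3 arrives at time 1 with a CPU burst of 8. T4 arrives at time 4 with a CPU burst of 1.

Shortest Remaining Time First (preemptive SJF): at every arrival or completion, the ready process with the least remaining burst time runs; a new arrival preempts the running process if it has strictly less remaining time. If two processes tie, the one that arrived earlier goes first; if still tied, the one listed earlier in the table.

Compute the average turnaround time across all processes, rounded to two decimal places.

15.75

Timeline: | T1 0-1 | T3 1-4 | T4 4-5 | T3 5-10 | T1 10-22 | T2 22-35 |
Completion: T1=22  T2=35  T3=10  T4=5
Turnaround (C−A): T1=22  T2=31  T3=9  T4=1
Turnaround times: T1=22, T2=31, T3=9, T4=1
Average turnaround = (22+31+9+1) / 4 = 63/4 = 15.75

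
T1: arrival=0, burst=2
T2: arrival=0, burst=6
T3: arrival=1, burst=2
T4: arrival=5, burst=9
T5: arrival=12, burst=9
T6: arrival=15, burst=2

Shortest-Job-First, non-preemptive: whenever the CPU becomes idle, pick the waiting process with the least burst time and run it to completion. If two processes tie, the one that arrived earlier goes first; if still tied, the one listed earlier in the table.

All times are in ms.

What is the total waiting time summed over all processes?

Timeline: | T1 0-2 | T3 2-4 | T2 4-10 | T4 10-19 | T6 19-21 | T5 21-30 |
Completion: T1=2  T2=10  T3=4  T4=19  T5=30  T6=21
Turnaround (C−A): T1=2  T2=10  T3=3  T4=14  T5=18  T6=6
Waiting = turnaround − burst: T1=0, T2=4, T3=1, T4=5, T5=9, T6=4
Total waiting = 0 + 4 + 1 + 5 + 9 + 4 = 23

23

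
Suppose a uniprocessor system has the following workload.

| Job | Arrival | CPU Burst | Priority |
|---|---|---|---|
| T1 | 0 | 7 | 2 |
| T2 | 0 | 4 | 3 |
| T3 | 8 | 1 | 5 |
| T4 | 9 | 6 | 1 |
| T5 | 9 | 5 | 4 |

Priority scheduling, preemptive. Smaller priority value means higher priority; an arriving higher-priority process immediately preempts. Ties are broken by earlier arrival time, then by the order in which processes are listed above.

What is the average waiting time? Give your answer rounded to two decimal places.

Schedule: | T1 0-7 | T2 7-9 | T4 9-15 | T2 15-17 | T5 17-22 | T3 22-23 |
Completion: T1=7  T2=17  T3=23  T4=15  T5=22
Waiting times: T1=0, T2=13, T3=14, T4=0, T5=8
Average waiting = (0+13+14+0+8) / 5 = 35/5 = 7.00

7.00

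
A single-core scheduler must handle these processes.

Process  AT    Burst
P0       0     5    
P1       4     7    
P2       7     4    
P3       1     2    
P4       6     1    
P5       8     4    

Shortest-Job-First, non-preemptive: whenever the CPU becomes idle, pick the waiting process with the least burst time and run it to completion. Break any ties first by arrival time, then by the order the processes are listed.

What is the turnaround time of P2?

5

Schedule: | P0 0-5 | P3 5-7 | P4 7-8 | P2 8-12 | P5 12-16 | P1 16-23 |
Completion: P0=5  P1=23  P2=12  P3=7  P4=8  P5=16
Turnaround(P2) = completion − arrival = 12 − 7 = 5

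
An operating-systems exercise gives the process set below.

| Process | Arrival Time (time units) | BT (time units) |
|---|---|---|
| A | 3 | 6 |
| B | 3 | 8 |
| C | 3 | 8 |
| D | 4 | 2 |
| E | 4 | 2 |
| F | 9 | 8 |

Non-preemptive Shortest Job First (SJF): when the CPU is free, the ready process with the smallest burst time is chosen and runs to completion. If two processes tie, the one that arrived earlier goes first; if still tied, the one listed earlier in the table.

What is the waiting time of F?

Timeline: | idle 0-3 | A 3-9 | D 9-11 | E 11-13 | B 13-21 | C 21-29 | F 29-37 |
Completion: A=9  B=21  C=29  D=11  E=13  F=37
Waiting(F) = turnaround − burst = 28 − 8 = 20

20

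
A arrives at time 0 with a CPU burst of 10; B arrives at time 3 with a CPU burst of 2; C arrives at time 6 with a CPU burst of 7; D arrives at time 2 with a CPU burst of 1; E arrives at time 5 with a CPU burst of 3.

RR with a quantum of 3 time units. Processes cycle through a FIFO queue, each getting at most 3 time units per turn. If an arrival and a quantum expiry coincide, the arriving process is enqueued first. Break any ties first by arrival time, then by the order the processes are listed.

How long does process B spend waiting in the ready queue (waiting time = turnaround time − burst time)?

Schedule: | A 0-3 | D 3-4 | B 4-6 | A 6-9 | E 9-12 | C 12-15 | A 15-18 | C 18-21 | A 21-22 | C 22-23 |
Completion: A=22  B=6  C=23  D=4  E=12
Turnaround (C−A): A=22  B=3  C=17  D=2  E=7
Waiting(B) = turnaround − burst = 3 − 2 = 1

1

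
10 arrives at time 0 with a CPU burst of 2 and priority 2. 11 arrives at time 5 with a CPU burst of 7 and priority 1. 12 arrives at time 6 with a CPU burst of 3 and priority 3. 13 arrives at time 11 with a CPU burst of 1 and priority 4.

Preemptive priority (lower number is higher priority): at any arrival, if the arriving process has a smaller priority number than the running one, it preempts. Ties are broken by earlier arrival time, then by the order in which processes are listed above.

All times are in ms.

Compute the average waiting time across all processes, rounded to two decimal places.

Schedule: | 10 0-2 | idle 2-5 | 11 5-12 | 12 12-15 | 13 15-16 |
Completion: 10=2  11=12  12=15  13=16
Waiting times: 10=0, 11=0, 12=6, 13=4
Average waiting = (0+0+6+4) / 4 = 10/4 = 2.50

2.50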